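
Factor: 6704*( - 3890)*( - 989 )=25791695840= 2^5*5^1 * 23^1*43^1 *389^1*419^1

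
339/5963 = 339/5963 = 0.06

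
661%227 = 207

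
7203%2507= 2189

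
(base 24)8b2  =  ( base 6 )34322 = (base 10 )4874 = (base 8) 11412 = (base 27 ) 6IE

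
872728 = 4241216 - 3368488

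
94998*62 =5889876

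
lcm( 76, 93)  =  7068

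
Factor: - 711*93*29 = -1917567 = - 3^3*29^1*31^1*79^1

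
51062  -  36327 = 14735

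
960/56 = 120/7 = 17.14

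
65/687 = 65/687 = 0.09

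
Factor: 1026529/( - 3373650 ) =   -  146647/481950  =  - 2^(-1 )*3^( - 4)* 5^( - 2 )*7^( - 1)*17^( - 1 )*146647^1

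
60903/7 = 60903/7 = 8700.43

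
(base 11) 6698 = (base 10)8819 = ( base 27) C2H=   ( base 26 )d15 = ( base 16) 2273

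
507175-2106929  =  -1599754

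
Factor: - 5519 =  - 5519^1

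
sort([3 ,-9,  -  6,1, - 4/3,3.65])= [ - 9,-6,-4/3,1, 3 , 3.65]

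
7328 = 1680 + 5648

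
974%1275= 974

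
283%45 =13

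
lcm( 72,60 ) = 360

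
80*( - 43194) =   -  3455520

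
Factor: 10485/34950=2^(  -  1)*3^1*5^(  -  1) = 3/10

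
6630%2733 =1164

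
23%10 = 3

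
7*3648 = 25536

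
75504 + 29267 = 104771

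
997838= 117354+880484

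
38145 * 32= 1220640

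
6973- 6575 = 398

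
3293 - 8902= - 5609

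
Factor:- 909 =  - 3^2*101^1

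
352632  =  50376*7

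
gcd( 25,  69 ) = 1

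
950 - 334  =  616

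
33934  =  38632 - 4698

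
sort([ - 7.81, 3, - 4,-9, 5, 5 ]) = [ - 9,-7.81, - 4, 3, 5,5]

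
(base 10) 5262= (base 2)1010010001110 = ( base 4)1102032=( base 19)EAI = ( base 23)9LI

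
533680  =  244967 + 288713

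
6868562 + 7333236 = 14201798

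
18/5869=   18/5869 = 0.00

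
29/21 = 29/21  =  1.38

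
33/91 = 33/91 = 0.36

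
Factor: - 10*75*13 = - 9750 = -2^1*3^1*5^3*13^1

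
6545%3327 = 3218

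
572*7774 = 4446728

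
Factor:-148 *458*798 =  - 54091632 = -2^4 * 3^1 * 7^1 * 19^1* 37^1 * 229^1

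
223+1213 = 1436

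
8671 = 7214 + 1457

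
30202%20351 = 9851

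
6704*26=174304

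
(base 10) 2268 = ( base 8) 4334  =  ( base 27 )330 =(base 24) 3mc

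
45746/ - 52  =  -22873/26 = - 879.73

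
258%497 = 258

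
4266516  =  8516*501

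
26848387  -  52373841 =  - 25525454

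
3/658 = 3/658 = 0.00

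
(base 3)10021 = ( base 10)88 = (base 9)107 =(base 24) 3G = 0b1011000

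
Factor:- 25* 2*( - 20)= 1000 = 2^3*5^3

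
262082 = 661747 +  - 399665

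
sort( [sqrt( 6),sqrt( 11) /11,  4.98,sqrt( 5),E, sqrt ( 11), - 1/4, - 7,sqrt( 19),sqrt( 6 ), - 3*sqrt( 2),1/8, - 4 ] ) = [ - 7, - 3*sqrt(2) , - 4 ,-1/4,1/8, sqrt(11) /11,sqrt( 5),sqrt( 6),sqrt( 6), E, sqrt(11 ),sqrt( 19),4.98] 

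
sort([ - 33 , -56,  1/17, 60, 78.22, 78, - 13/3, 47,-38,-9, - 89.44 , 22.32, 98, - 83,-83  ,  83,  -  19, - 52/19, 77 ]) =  [ - 89.44, - 83, - 83,  -  56, - 38,-33,-19,-9, - 13/3,  -  52/19, 1/17, 22.32,47,60 , 77, 78, 78.22,  83, 98 ]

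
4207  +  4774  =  8981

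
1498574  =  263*5698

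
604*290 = 175160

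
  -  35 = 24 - 59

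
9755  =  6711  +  3044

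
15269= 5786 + 9483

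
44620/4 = 11155 = 11155.00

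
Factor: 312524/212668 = 23^1*  43^1*673^( -1 ) = 989/673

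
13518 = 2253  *6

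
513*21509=11034117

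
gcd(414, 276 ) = 138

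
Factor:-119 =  - 7^1*17^1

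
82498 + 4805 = 87303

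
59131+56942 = 116073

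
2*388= 776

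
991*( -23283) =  - 23073453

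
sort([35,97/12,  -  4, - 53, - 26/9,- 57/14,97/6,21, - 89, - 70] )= [-89, - 70, -53, - 57/14,-4, - 26/9,97/12, 97/6 , 21,  35] 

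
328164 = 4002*82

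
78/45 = 1 + 11/15 = 1.73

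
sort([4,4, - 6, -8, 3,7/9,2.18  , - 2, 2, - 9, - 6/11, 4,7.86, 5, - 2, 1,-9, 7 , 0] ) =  [ - 9, - 9,  -  8, - 6 , - 2,-2, - 6/11,  0, 7/9,1,2,  2.18, 3,4 , 4,4, 5,7,  7.86]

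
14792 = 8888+5904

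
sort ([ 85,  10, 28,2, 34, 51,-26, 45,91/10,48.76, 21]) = [ - 26,  2,91/10, 10,21,  28,34, 45,48.76,  51,85 ] 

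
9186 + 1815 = 11001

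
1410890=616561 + 794329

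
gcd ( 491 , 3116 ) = 1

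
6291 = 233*27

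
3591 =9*399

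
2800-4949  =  - 2149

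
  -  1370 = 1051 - 2421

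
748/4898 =374/2449 = 0.15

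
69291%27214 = 14863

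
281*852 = 239412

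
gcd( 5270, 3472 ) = 62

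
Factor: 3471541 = 109^1*  31849^1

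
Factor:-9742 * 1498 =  - 14593516 = -2^2 *7^1 * 107^1*4871^1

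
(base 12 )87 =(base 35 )2X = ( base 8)147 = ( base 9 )124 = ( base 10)103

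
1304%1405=1304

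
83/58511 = 83/58511 =0.00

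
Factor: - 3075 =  - 3^1*5^2 * 41^1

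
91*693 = 63063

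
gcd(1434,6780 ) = 6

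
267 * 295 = 78765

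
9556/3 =3185 + 1/3 =3185.33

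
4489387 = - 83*( - 54089 ) 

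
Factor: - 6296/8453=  - 2^3 * 79^( - 1) * 107^(  -  1) * 787^1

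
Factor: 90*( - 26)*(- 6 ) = 2^3*3^3 * 5^1*13^1 = 14040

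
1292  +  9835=11127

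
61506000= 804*76500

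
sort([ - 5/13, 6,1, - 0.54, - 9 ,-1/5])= [ - 9  , - 0.54 , - 5/13,-1/5, 1 , 6]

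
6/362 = 3/181 =0.02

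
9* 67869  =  610821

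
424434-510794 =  - 86360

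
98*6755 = 661990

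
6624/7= 946+2/7 = 946.29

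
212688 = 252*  844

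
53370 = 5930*9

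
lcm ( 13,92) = 1196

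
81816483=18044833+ 63771650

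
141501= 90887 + 50614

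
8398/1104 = 7 + 335/552= 7.61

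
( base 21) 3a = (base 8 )111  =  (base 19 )3g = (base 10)73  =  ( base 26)2l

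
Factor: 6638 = 2^1 * 3319^1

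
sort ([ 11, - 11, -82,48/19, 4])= [  -  82, - 11, 48/19, 4,11] 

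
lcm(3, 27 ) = 27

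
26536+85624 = 112160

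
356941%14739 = 3205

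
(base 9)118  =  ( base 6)242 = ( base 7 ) 200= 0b1100010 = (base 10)98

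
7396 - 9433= - 2037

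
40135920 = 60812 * 660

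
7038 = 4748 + 2290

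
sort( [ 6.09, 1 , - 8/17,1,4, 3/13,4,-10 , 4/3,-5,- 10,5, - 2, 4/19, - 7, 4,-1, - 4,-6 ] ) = [ - 10,-10, - 7 ,-6, - 5, - 4, - 2,-1,-8/17, 4/19,3/13, 1,1,4/3,4, 4,4,5, 6.09]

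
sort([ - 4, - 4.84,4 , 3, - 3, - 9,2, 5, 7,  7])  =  [ - 9,  -  4.84,-4, - 3, 2 , 3,  4,5,  7, 7]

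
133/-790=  - 1 + 657/790 = - 0.17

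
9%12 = 9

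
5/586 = 5/586 = 0.01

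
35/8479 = 35/8479 = 0.00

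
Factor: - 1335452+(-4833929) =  - 6169381 = -353^1*17477^1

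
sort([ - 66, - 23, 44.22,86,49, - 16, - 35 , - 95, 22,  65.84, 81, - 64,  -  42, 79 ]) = [ - 95, -66 ,-64, - 42, - 35, - 23, - 16,  22 , 44.22 , 49,65.84,  79 , 81,  86 ]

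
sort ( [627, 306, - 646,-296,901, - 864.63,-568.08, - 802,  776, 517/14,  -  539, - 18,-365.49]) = [ - 864.63 , - 802,-646,  -  568.08, -539,-365.49, -296,-18,  517/14, 306, 627, 776,901]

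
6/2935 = 6/2935 = 0.00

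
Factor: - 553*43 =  - 7^1* 43^1 * 79^1 = -23779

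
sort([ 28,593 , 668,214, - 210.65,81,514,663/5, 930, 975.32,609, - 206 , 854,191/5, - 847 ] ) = [ - 847, -210.65, - 206,28, 191/5,81,663/5, 214,514,593,609,668,854,930,975.32]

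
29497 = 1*29497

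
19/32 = 19/32 = 0.59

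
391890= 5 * 78378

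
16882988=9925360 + 6957628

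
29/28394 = 29/28394 = 0.00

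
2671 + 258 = 2929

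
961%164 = 141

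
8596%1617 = 511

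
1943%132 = 95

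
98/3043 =98/3043 = 0.03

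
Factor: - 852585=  - 3^1*5^1*113^1*503^1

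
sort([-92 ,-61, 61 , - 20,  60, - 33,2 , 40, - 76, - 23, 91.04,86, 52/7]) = [ - 92, - 76, - 61 , - 33, - 23, - 20,  2, 52/7, 40, 60,61, 86, 91.04 ]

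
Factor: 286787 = 23^1*37^1*337^1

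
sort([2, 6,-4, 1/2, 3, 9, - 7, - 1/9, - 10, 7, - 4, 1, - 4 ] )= [-10,-7, - 4, - 4, - 4, - 1/9, 1/2, 1,2 , 3,6, 7, 9] 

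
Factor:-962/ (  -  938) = 481/469 = 7^( -1)*13^1*37^1* 67^( -1) 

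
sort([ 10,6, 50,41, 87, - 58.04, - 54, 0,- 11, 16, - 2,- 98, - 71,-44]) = [ - 98,  -  71, - 58.04,-54, - 44,  -  11,- 2,0,6, 10,16,41,  50,87 ]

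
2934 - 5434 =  - 2500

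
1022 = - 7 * ( - 146 )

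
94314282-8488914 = 85825368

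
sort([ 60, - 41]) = [ - 41,60] 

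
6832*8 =54656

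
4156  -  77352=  - 73196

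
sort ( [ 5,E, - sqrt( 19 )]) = [ - sqrt (19 ),E , 5]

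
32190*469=15097110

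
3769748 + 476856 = 4246604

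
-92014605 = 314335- 92328940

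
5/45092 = 5/45092= 0.00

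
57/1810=57/1810 =0.03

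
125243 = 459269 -334026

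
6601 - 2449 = 4152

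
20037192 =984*20363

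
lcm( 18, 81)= 162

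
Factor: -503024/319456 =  - 211/134 = -2^( - 1)*67^( - 1 )* 211^1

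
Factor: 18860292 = 2^2*3^2*11^1*97^1*491^1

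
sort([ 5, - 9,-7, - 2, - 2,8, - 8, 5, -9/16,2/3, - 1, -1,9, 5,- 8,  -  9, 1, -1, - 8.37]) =[ - 9, - 9, - 8.37, - 8,-8, - 7, - 2, - 2, - 1, - 1, - 1, - 9/16, 2/3 , 1,5,5,5, 8, 9] 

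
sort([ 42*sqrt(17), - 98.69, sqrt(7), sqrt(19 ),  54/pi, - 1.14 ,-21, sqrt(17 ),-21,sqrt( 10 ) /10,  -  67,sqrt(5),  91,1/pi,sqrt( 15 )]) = [-98.69, - 67,-21, - 21, - 1.14,sqrt(10)/10,1/pi,  sqrt( 5 ),sqrt( 7), sqrt(15 ), sqrt(17) , sqrt( 19), 54/pi, 91,42 * sqrt( 17 )] 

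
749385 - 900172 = -150787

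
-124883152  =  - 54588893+-70294259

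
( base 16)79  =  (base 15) 81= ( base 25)4L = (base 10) 121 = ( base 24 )51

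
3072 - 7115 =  - 4043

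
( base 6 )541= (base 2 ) 11001101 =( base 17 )C1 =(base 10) 205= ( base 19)AF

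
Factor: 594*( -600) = -2^4*3^4*5^2*11^1 = - 356400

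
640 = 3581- 2941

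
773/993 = 773/993 = 0.78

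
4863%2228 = 407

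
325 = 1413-1088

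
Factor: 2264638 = 2^1*17^1 * 43^1*1549^1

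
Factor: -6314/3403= - 2^1*7^1*11^1 * 83^( - 1)= - 154/83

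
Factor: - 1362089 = - 1362089^1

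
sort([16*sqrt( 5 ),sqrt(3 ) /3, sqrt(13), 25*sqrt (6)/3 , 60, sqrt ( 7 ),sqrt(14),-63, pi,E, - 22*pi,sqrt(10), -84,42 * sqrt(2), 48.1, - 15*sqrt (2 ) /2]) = [ - 84, - 22 * pi, - 63, - 15*sqrt( 2 )/2, sqrt ( 3) /3,sqrt ( 7),E, pi, sqrt( 10 ),sqrt( 13),sqrt( 14)  ,  25*sqrt(6)/3,16*sqrt(5), 48.1,42*sqrt (2 ),60 ]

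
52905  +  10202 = 63107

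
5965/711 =8+ 277/711 =8.39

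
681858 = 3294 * 207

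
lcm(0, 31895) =0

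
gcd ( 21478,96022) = 2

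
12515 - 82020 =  - 69505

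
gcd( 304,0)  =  304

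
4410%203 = 147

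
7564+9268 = 16832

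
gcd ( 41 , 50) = 1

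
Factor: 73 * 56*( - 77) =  - 2^3*7^2 * 11^1*73^1 = -314776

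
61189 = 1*61189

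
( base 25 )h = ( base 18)H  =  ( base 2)10001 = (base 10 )17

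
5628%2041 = 1546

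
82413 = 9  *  9157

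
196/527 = 196/527 = 0.37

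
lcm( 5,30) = 30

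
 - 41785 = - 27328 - 14457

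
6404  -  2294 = 4110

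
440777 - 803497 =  - 362720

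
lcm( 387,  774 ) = 774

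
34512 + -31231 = 3281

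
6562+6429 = 12991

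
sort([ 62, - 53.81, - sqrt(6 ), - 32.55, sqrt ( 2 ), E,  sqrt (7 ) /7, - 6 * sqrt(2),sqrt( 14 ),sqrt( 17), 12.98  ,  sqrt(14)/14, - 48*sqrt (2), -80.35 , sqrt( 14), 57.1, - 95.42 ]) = [  -  95.42, - 80.35, - 48 *sqrt( 2 ), - 53.81, - 32.55, - 6*sqrt(2 ), - sqrt( 6), sqrt( 14 ) /14, sqrt( 7 )/7, sqrt( 2),E,sqrt( 14 ),sqrt( 14 ),sqrt( 17 ),12.98,57.1, 62 ]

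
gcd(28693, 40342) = 1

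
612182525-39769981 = 572412544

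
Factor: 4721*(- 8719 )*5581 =-4721^1*5581^1*8719^1 = -229727348819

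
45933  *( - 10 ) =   -  459330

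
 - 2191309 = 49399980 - 51591289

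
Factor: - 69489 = -3^2*7^1*1103^1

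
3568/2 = 1784 = 1784.00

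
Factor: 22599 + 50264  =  72863 = 7^2*1487^1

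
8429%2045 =249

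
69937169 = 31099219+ 38837950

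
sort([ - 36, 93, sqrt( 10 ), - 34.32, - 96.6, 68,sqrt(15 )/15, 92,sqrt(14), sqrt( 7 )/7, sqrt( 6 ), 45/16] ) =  [ - 96.6, - 36,-34.32, sqrt (15)/15, sqrt(7 ) /7, sqrt(6 ),45/16,sqrt(10),sqrt( 14 ),68, 92, 93 ]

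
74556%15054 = 14340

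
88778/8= 44389/4 = 11097.25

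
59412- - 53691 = 113103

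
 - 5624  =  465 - 6089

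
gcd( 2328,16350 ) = 6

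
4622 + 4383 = 9005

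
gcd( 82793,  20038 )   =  1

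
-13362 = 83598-96960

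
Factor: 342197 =342197^1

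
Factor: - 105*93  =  -3^2*5^1*7^1*31^1 = -9765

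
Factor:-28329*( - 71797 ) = 3^1*7^1*11^1*19^1 * 61^1* 71^1*107^1 =2033937213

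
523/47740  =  523/47740  =  0.01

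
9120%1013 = 3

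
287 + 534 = 821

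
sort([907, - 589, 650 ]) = [ - 589, 650,  907] 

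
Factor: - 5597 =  -29^1*193^1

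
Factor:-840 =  - 2^3*3^1*5^1* 7^1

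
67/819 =67/819 = 0.08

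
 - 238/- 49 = 4 + 6/7=4.86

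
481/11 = 43 + 8/11 = 43.73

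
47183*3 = 141549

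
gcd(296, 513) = 1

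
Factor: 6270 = 2^1 * 3^1*5^1*11^1 *19^1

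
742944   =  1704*436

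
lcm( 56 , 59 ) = 3304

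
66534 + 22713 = 89247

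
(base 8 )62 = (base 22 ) 26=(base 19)2C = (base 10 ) 50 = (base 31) 1j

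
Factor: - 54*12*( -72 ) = 46656 = 2^6*3^6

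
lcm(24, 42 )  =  168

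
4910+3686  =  8596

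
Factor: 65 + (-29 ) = 36 = 2^2 * 3^2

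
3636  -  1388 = 2248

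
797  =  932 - 135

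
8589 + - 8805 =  - 216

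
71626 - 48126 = 23500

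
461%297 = 164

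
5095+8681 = 13776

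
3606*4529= 16331574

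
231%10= 1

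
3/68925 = 1/22975 = 0.00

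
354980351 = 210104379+144875972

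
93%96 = 93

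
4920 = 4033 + 887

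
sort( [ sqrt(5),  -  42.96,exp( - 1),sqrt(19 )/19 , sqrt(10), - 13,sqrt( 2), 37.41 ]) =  [-42.96, - 13 , sqrt(19 ) /19, exp(-1),sqrt( 2 ),sqrt ( 5), sqrt(10 ) , 37.41]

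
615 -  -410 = 1025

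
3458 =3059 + 399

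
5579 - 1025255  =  -1019676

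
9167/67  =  9167/67 = 136.82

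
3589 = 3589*1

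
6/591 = 2/197 = 0.01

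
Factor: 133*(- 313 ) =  - 41629 = - 7^1 * 19^1*313^1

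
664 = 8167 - 7503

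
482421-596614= - 114193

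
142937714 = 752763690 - 609825976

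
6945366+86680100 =93625466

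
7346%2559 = 2228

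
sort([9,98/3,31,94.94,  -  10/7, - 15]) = [  -  15,-10/7,9,31,98/3, 94.94] 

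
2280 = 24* 95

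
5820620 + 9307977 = 15128597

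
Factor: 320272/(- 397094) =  - 296/367 = - 2^3 *37^1 * 367^(  -  1)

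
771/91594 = 771/91594= 0.01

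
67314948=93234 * 722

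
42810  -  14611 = 28199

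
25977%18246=7731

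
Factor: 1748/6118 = 2^1*7^( - 1) = 2/7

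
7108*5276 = 37501808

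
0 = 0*671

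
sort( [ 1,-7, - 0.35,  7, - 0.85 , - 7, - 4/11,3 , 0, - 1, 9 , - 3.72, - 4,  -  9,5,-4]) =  [ - 9,-7, - 7,-4, - 4 ,  -  3.72, - 1, - 0.85  ,-4/11,-0.35,0,  1, 3,5,7 , 9] 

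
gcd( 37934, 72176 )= 26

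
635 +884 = 1519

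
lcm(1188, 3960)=11880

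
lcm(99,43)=4257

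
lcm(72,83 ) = 5976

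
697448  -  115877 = 581571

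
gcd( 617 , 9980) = 1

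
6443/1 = 6443 = 6443.00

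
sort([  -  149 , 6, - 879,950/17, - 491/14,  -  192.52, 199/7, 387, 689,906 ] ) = [ - 879, - 192.52, - 149 , - 491/14,6,199/7,950/17,387,  689, 906 ]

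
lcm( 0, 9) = 0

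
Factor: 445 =5^1*89^1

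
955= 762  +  193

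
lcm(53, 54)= 2862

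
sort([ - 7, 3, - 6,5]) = [ - 7, -6, 3,5]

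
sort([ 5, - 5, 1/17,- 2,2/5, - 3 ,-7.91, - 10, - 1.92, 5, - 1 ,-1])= [ - 10 ,  -  7.91, - 5, - 3, - 2, -1.92, - 1, - 1,1/17,2/5,5,5 ] 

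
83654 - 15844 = 67810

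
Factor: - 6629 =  - 7^1*947^1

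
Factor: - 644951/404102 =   -  2^( - 1)*97^(  -  1)*2083^( - 1)*644951^1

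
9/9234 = 1/1026 = 0.00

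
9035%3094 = 2847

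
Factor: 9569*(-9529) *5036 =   -  459197593036= - 2^2*7^1*13^1*733^1* 1259^1*1367^1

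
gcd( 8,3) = 1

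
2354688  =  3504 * 672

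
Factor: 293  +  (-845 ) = -552 = - 2^3*3^1*23^1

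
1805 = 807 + 998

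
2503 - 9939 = - 7436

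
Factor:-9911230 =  - 2^1*5^1 *7^2*113^1*179^1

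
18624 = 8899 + 9725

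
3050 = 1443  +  1607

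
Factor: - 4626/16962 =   -  3^1*11^( - 1)=- 3/11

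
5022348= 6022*834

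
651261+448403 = 1099664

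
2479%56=15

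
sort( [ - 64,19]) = [ - 64, 19]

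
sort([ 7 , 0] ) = [0, 7 ]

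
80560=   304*265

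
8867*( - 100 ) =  - 886700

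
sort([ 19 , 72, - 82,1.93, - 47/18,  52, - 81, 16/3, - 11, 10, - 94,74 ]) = [ - 94, - 82,-81, -11, - 47/18, 1.93, 16/3, 10, 19,  52, 72, 74]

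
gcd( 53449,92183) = 1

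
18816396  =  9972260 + 8844136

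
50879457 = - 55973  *( - 909 )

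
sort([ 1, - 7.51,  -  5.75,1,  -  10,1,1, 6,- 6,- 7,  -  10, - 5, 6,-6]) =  [-10 ,  -  10, - 7.51, - 7, - 6,  -  6, - 5.75, - 5, 1,  1,1, 1 , 6,6]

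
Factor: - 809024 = - 2^6*12641^1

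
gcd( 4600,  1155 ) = 5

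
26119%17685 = 8434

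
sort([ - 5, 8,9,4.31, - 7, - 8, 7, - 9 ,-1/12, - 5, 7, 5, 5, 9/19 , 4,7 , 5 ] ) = [-9, - 8, - 7, - 5,-5, - 1/12, 9/19,4, 4.31  ,  5, 5,  5, 7, 7,7, 8, 9 ] 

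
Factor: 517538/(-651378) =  - 3^( - 1)*7^1*13^( - 1 )*1193^( - 1)*5281^1= - 36967/46527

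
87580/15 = 5838+2/3 = 5838.67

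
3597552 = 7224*498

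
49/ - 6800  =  -49/6800= - 0.01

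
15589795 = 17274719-1684924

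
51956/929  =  51956/929 = 55.93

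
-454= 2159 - 2613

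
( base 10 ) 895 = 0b1101111111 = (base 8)1577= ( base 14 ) 47D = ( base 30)TP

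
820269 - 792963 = 27306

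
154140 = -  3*( - 51380 ) 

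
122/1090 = 61/545  =  0.11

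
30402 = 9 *3378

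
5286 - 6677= - 1391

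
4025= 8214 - 4189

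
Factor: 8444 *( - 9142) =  - 2^3*7^1*653^1*2111^1 = -77195048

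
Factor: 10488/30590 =12/35 = 2^2*3^1*5^(-1)*7^( - 1 ) 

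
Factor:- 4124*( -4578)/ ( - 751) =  - 2^3*3^1*7^1*109^1*751^( -1)*1031^1 =- 18879672/751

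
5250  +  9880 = 15130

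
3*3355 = 10065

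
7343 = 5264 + 2079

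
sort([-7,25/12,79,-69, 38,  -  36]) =[-69, - 36,  -  7, 25/12,38,79] 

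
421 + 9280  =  9701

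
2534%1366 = 1168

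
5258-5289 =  - 31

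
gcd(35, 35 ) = 35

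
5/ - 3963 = -1  +  3958/3963 = - 0.00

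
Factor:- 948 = -2^2 *3^1*79^1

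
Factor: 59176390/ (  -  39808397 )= - 2^1*5^1*7^1*13^1*65029^1*39808397^(  -  1)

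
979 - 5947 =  - 4968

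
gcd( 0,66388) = 66388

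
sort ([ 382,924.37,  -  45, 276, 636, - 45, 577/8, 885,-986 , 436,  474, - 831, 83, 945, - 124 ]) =[ - 986,-831, - 124,  -  45, - 45, 577/8, 83, 276, 382,436,  474, 636,885, 924.37,  945]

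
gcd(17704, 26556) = 8852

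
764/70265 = 764/70265 = 0.01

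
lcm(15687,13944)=125496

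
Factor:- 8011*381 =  -3052191 = - 3^1* 127^1*8011^1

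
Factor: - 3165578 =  - 2^1 *13^1*109^1 * 1117^1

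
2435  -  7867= -5432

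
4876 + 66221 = 71097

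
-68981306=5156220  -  74137526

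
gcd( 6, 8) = 2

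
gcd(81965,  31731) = 1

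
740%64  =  36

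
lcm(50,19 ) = 950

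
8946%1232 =322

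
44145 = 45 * 981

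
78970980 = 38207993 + 40762987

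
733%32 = 29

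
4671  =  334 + 4337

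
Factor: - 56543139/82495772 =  - 2^ ( - 2)*3^2*17^2* 41^ (  -  1 )*53^( - 1)*9491^( - 1 )*21739^1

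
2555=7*365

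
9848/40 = 246+1/5= 246.20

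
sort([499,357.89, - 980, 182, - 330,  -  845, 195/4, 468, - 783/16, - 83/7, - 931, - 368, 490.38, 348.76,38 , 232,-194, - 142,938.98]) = [ - 980, -931, - 845, - 368, - 330, - 194, - 142,-783/16, - 83/7,38,195/4,182, 232, 348.76, 357.89,468,490.38,  499, 938.98 ]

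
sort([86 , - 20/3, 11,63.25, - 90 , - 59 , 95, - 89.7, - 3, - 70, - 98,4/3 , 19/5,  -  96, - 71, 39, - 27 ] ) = [ - 98,  -  96, - 90,- 89.7, - 71, - 70, - 59, - 27, - 20/3,-3, 4/3, 19/5,11,39,63.25,86,95 ]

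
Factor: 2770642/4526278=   7^1 *73^1*2711^1*2263139^( - 1) = 1385321/2263139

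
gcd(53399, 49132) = 1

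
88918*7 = 622426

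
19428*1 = 19428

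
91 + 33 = 124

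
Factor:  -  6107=-31^1*197^1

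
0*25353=0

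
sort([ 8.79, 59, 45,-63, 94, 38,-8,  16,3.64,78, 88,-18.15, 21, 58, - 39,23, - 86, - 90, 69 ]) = [ - 90,-86, - 63 , - 39 ,-18.15,-8, 3.64, 8.79,16, 21, 23,38,45, 58,59, 69,78, 88, 94 ]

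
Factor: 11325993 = 3^1*7^1*79^1* 6827^1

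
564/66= 8 + 6/11 = 8.55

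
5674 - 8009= - 2335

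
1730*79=136670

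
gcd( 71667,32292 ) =9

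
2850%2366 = 484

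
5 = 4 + 1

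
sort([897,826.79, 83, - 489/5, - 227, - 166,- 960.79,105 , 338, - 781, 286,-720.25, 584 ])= [ - 960.79, - 781,  -  720.25, - 227, - 166, - 489/5,  83, 105, 286, 338 , 584, 826.79,897]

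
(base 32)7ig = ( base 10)7760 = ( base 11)5915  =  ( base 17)19E8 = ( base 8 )17120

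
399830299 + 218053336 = 617883635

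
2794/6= 465  +  2/3=465.67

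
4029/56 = 4029/56 = 71.95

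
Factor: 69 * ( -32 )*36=-2^7*3^3* 23^1 = - 79488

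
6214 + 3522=9736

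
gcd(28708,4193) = 1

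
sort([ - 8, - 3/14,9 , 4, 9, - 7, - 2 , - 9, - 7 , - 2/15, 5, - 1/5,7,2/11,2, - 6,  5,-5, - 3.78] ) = [ - 9, - 8, - 7,  -  7, - 6,-5, - 3.78, - 2,- 3/14, - 1/5, - 2/15,  2/11, 2, 4,5,5, 7, 9, 9] 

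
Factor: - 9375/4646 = - 2^( - 1) *3^1  *5^5 * 23^( - 1 )*101^( - 1 )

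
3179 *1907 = 6062353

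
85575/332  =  257+251/332  =  257.76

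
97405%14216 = 12109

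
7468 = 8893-1425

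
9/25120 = 9/25120= 0.00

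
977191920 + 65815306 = 1043007226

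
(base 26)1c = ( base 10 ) 38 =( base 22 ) 1G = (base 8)46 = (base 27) 1b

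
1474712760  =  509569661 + 965143099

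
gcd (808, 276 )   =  4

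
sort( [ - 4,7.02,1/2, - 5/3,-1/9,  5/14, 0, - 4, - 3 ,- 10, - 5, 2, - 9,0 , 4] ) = [ - 10, - 9, - 5, - 4, - 4,-3, - 5/3 , - 1/9,  0,0, 5/14, 1/2, 2, 4,7.02]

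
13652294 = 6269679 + 7382615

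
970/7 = 970/7 =138.57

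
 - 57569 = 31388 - 88957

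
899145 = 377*2385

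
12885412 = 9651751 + 3233661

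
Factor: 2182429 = 2182429^1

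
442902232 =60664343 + 382237889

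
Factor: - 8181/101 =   -  81 = - 3^4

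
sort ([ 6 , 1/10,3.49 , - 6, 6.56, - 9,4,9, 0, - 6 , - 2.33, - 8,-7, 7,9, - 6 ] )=[ -9, - 8, - 7, -6, - 6, - 6 , - 2.33,  0,1/10,3.49,4,  6,6.56,7,9,9] 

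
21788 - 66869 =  - 45081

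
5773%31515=5773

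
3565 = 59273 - 55708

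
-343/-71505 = 49/10215= 0.00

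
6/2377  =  6/2377 = 0.00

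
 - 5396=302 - 5698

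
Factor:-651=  - 3^1*7^1*31^1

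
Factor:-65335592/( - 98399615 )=2^3*5^( - 1)* 7^1* 349^1 *3343^1*3389^ (-1)*5807^(  -  1)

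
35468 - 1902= 33566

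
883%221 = 220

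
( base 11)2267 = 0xba1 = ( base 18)937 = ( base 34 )2JJ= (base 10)2977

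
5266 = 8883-3617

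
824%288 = 248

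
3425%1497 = 431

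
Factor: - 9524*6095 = -58048780 = -2^2*5^1*23^1*53^1*2381^1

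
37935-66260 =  - 28325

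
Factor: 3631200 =2^5 * 3^1 * 5^2*17^1*89^1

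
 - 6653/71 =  - 6653/71 = - 93.70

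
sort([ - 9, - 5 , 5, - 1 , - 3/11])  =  [ - 9, - 5, - 1, - 3/11,  5 ] 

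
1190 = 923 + 267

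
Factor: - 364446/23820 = - 153/10 = - 2^(  -  1)*3^2 * 5^(-1 )*17^1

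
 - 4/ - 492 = 1/123 = 0.01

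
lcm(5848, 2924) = 5848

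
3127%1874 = 1253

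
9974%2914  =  1232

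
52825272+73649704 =126474976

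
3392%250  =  142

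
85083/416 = 204  +  219/416 = 204.53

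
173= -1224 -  - 1397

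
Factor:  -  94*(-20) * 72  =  2^6 * 3^2*5^1*47^1 = 135360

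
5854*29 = 169766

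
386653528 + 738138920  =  1124792448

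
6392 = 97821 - 91429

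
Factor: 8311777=29^1*286613^1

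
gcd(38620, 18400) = 20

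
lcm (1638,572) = 36036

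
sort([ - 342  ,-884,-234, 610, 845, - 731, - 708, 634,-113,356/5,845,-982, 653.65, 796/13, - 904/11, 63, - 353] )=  [ - 982, - 884, - 731 , - 708, - 353,-342,-234,-113,-904/11, 796/13, 63, 356/5 , 610, 634, 653.65,  845,845 ]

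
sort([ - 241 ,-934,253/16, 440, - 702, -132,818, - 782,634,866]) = [ - 934, - 782,- 702,-241,- 132, 253/16,440,634,  818,  866]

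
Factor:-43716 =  - 2^2*3^1*3643^1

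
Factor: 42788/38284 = 19/17 =17^( - 1)*19^1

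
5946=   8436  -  2490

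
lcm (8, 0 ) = 0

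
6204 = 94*66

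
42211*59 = 2490449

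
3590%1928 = 1662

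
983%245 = 3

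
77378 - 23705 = 53673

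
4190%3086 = 1104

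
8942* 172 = 1538024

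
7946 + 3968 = 11914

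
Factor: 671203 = 13^1*51631^1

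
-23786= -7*3398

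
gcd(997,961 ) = 1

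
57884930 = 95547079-37662149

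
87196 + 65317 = 152513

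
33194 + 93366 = 126560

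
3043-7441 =-4398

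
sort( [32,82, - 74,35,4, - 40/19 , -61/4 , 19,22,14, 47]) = [ - 74, - 61/4, - 40/19 , 4,14,19, 22, 32,35,47, 82] 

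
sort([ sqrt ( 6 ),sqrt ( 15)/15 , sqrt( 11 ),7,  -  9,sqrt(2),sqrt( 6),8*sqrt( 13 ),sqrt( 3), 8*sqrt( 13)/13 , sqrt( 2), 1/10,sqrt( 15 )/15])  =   [ - 9, 1/10,sqrt( 15)/15,  sqrt( 15)/15, sqrt( 2 ),sqrt( 2),sqrt( 3), 8*sqrt ( 13)/13,sqrt( 6),sqrt( 6 ), sqrt(11 ),7,8*sqrt (13 )]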